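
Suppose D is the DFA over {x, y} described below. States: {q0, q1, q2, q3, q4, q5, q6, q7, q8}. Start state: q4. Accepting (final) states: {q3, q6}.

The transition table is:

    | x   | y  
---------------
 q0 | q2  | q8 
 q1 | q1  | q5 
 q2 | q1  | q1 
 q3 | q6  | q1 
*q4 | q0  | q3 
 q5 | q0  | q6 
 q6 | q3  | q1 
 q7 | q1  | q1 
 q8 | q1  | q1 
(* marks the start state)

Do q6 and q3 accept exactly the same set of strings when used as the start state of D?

Yes

Reachable states from the start: {q0,q1,q2,q3,q4,q5,q6,q8}. Unreachable: {q7} — drop them.
P0 = {q3,q6} | {q0,q1,q2,q4,q5,q8}.
On input y, block {q0,q1,q2,q4,q5,q8} splits into {q0,q1,q2,q8} and {q4,q5}.
Refine {q0,q1,q2,q8} on symbol y: members go to different blocks, giving {q0,q2,q8} and {q1}.
Split {q0,q2,q8} by δ(·,x) → {q2,q8} and {q0}.
No further refinement is possible. Final partition (5 blocks): {q3,q6} | {q2,q8} | {q4,q5} | {q1} | {q0}.
q6 and q3 lie in the same block of the stable partition, so they are equivalent — no string distinguishes them.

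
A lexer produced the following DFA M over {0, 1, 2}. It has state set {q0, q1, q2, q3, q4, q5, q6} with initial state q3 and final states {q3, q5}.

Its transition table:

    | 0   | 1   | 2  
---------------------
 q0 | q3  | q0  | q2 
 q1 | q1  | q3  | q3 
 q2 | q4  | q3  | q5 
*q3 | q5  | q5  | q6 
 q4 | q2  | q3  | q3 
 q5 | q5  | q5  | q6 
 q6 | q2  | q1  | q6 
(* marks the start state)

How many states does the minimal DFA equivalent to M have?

3

Reachable states from the start: {q1,q2,q3,q4,q5,q6}. Unreachable: {q0} — drop them.
Start with accepting vs non-accepting: {q3,q5} | {q1,q2,q4,q6}.
Split {q1,q2,q4,q6} by δ(·,1) → {q1,q2,q4} and {q6}.
The partition is now stable with 3 blocks: {q3,q5} | {q1,q2,q4} | {q6}.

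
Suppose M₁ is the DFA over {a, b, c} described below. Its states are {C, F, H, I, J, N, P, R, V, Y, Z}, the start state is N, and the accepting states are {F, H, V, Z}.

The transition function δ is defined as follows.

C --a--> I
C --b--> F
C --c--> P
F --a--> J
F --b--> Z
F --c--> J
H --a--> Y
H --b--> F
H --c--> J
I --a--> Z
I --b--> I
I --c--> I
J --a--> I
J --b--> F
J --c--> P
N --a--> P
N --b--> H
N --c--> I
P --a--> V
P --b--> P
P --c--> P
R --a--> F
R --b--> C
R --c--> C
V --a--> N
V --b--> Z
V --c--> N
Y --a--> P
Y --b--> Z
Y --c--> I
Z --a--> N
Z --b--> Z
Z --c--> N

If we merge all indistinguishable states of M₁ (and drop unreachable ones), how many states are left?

States {C,R} cannot be reached from the start state, so discard them.
Initial partition by acceptance: {F,H,V,Z} | {I,J,N,P,Y}.
On input a, block {I,J,N,P,Y} splits into {J,N,Y} and {I,P}.
The partition is now stable with 3 blocks: {F,H,V,Z} | {J,N,Y} | {I,P}.

3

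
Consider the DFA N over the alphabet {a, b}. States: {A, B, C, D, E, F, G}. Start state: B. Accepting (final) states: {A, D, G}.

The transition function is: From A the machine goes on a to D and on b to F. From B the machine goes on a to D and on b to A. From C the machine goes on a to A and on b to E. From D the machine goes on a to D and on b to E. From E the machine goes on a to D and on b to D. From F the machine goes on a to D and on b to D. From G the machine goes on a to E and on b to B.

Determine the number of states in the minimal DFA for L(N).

2

Reachable states from the start: {A,B,D,E,F}. Unreachable: {C,G} — drop them.
P0 = {A,D} | {B,E,F}.
The partition is now stable with 2 blocks: {A,D} | {B,E,F}.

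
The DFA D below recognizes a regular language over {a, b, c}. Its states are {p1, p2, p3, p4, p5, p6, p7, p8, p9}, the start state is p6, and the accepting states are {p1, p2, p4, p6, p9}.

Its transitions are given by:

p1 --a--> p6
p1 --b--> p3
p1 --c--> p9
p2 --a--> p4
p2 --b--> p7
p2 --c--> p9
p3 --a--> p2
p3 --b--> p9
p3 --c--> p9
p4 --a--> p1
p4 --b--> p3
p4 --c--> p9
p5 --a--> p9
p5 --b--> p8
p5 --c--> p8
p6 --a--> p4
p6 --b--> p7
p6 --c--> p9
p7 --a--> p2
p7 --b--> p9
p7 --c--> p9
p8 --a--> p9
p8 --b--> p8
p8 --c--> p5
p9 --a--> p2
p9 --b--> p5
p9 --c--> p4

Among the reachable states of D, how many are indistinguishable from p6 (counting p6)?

Start with accepting vs non-accepting: {p1,p2,p4,p6,p9} | {p3,p5,p7,p8}.
On input b, block {p3,p5,p7,p8} splits into {p3,p7} and {p5,p8}.
Refine {p1,p2,p4,p6,p9} on symbol b: members go to different blocks, giving {p1,p2,p4,p6} and {p9}.
Stable partition: {p1,p2,p4,p6} | {p3,p7} | {p5,p8} | {p9} — 4 equivalence classes.
State p6 belongs to the block {p1,p2,p4,p6}, which has 4 states.

4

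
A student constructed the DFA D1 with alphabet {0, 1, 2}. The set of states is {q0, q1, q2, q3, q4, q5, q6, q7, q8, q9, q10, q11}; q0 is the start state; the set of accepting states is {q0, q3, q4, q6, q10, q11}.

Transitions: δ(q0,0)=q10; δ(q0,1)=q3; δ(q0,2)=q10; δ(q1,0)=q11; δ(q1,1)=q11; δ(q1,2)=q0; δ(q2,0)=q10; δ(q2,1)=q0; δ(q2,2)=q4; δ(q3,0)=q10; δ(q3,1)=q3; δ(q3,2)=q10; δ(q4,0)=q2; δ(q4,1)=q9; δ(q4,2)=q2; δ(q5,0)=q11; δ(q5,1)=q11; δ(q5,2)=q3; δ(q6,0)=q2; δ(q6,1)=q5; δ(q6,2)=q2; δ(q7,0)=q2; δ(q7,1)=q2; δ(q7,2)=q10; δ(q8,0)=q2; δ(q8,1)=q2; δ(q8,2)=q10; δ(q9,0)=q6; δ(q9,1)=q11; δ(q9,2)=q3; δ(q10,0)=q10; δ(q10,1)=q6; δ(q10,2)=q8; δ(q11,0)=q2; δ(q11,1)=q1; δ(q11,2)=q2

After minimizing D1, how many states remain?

Reachable states from the start: {q0,q1,q2,q3,q4,q5,q6,q8,q9,q10,q11}. Unreachable: {q7} — drop them.
Initial partition by acceptance: {q0,q3,q4,q6,q10,q11} | {q1,q2,q5,q8,q9}.
Refine {q0,q3,q4,q6,q10,q11} on symbol 0: members go to different blocks, giving {q0,q3,q10} and {q4,q6,q11}.
Split {q0,q3,q10} by δ(·,1) → {q0,q3} and {q10}.
Split {q1,q2,q5,q8,q9} by δ(·,0) → {q1,q5,q9} and {q2} and {q8}.
The partition is now stable with 6 blocks: {q0,q3} | {q1,q5,q9} | {q4,q6,q11} | {q10} | {q2} | {q8}.

6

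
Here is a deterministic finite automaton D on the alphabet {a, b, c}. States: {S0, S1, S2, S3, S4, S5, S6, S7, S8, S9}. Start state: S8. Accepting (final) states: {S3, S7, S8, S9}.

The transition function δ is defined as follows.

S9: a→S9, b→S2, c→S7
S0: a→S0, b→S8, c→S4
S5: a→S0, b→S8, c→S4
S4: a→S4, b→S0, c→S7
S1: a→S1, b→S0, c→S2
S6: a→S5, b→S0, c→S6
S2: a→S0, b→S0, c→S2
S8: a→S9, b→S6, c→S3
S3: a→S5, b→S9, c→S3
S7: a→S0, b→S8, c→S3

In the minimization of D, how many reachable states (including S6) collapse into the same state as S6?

2

Reachable states from the start: {S0,S2,S3,S4,S5,S6,S7,S8,S9}. Unreachable: {S1} — drop them.
P0 = {S3,S7,S8,S9} | {S0,S2,S4,S5,S6}.
Split {S3,S7,S8,S9} by δ(·,a) → {S3,S7} and {S8,S9}.
Refine {S0,S2,S4,S5,S6} on symbol b: members go to different blocks, giving {S2,S4,S6} and {S0,S5}.
Refine {S2,S4,S6} on symbol a: members go to different blocks, giving {S2,S6} and {S4}.
Stable partition: {S3,S7} | {S2,S6} | {S8,S9} | {S0,S5} | {S4} — 5 equivalence classes.
State S6 belongs to the block {S2,S6}, which has 2 states.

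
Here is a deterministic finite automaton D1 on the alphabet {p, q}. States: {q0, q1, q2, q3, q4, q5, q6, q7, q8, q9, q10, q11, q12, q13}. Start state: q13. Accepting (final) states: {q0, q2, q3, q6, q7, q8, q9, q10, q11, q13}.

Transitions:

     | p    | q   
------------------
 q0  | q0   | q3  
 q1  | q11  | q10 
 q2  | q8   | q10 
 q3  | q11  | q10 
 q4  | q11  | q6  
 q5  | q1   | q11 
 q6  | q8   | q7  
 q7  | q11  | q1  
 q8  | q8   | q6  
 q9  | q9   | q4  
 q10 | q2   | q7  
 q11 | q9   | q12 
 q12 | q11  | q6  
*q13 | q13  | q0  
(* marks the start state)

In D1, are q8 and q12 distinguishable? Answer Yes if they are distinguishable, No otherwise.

Yes

Reachable states from the start: {q0,q1,q2,q3,q4,q6,q7,q8,q9,q10,q11,q12,q13}. Unreachable: {q5} — drop them.
P0 = {q0,q2,q3,q6,q7,q8,q9,q10,q11,q13} | {q1,q4,q12}.
Refine {q0,q2,q3,q6,q7,q8,q9,q10,q11,q13} on symbol q: members go to different blocks, giving {q0,q2,q3,q6,q8,q10,q13} and {q7,q9,q11}.
On input p, block {q0,q2,q3,q6,q8,q10,q13} splits into {q0,q2,q6,q8,q10,q13} and {q3}.
Split {q0,q2,q6,q8,q10,q13} by δ(·,q) → {q2,q8,q13} and {q6,q10} and {q0}.
Split {q2,q8,q13} by δ(·,q) → {q2,q8} and {q13}.
The partition is now stable with 7 blocks: {q2,q8} | {q1,q4,q12} | {q7,q9,q11} | {q3} | {q6,q10} | {q0} | {q13}.
q8 and q12 end up in different blocks, so they are distinguishable. For instance, the string 'ε' is accepted from only q8.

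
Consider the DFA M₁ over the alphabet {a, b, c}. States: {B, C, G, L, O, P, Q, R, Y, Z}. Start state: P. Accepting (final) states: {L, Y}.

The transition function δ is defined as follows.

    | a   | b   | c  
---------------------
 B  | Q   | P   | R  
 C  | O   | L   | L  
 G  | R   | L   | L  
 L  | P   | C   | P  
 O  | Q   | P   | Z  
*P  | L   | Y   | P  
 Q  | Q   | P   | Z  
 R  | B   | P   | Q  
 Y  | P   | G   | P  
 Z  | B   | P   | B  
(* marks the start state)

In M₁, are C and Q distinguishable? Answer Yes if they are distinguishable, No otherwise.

Yes

All states are reachable from the start state.
Start with accepting vs non-accepting: {L,Y} | {B,C,G,O,P,Q,R,Z}.
On input a, block {B,C,G,O,P,Q,R,Z} splits into {B,C,G,O,Q,R,Z} and {P}.
Refine {B,C,G,O,Q,R,Z} on symbol b: members go to different blocks, giving {B,O,Q,R,Z} and {C,G}.
No further refinement is possible. Final partition (4 blocks): {L,Y} | {B,O,Q,R,Z} | {P} | {C,G}.
C and Q end up in different blocks, so they are distinguishable. For instance, the string 'b' is accepted from only C.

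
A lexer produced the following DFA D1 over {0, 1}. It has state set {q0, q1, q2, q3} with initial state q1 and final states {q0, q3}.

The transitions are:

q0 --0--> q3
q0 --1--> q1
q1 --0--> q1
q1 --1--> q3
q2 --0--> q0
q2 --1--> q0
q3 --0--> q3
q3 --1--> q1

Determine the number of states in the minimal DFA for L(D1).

2

States {q0,q2} cannot be reached from the start state, so discard them.
Initial partition by acceptance: {q3} | {q1}.
Stable partition: {q3} | {q1} — 2 equivalence classes.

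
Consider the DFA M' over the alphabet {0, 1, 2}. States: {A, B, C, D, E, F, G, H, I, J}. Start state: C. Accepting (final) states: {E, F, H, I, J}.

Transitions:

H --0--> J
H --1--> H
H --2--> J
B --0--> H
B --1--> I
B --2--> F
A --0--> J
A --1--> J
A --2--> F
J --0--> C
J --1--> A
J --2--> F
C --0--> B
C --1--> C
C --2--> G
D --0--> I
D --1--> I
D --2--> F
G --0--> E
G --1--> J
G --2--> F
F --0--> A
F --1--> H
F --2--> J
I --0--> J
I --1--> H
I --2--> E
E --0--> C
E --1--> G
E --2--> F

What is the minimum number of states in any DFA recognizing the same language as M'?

6

States {D} cannot be reached from the start state, so discard them.
Initial partition by acceptance: {E,F,H,I,J} | {A,B,C,G}.
Refine {E,F,H,I,J} on symbol 0: members go to different blocks, giving {E,F,J} and {H,I}.
Refine {E,F,J} on symbol 1: members go to different blocks, giving {E,J} and {F}.
Refine {A,B,C,G} on symbol 0: members go to different blocks, giving {A,G} and {B} and {C}.
The partition is now stable with 6 blocks: {E,J} | {A,G} | {H,I} | {F} | {B} | {C}.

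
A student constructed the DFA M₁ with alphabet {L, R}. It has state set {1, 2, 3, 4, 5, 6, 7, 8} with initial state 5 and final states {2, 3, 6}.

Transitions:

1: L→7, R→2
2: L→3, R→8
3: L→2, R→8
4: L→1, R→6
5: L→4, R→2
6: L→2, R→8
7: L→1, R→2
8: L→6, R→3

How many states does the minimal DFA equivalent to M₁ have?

All states are reachable from the start state.
P0 = {2,3,6} | {1,4,5,7,8}.
Refine {1,4,5,7,8} on symbol L: members go to different blocks, giving {1,4,5,7} and {8}.
The partition is now stable with 3 blocks: {2,3,6} | {1,4,5,7} | {8}.

3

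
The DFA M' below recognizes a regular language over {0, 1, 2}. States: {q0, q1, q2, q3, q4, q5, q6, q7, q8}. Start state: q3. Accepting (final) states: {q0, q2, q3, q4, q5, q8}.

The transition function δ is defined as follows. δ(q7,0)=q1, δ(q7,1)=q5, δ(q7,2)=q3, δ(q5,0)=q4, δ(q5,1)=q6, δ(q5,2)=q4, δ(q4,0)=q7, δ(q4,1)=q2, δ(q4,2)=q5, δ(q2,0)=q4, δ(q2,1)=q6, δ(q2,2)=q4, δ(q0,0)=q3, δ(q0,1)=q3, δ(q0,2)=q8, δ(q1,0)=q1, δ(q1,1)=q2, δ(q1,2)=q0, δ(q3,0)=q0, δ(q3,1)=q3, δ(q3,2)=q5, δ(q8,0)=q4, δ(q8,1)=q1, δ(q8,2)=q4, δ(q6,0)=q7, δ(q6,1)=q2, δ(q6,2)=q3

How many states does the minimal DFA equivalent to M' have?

4

P0 = {q0,q2,q3,q4,q5,q8} | {q1,q6,q7}.
Split {q0,q2,q3,q4,q5,q8} by δ(·,0) → {q0,q2,q3,q5,q8} and {q4}.
Refine {q0,q2,q3,q5,q8} on symbol 0: members go to different blocks, giving {q2,q5,q8} and {q0,q3}.
The partition is now stable with 4 blocks: {q2,q5,q8} | {q1,q6,q7} | {q4} | {q0,q3}.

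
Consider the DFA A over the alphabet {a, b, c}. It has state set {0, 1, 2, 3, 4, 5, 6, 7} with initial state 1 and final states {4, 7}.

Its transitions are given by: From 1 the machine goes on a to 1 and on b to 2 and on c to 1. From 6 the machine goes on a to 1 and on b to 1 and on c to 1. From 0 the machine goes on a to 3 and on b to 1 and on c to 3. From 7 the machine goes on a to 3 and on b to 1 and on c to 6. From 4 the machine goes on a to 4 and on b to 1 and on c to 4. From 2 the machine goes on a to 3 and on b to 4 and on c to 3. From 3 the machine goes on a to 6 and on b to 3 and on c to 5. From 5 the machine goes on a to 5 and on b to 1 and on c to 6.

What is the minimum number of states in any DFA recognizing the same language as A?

First remove the unreachable states {0,7}; 6 states remain.
Start with accepting vs non-accepting: {4} | {1,2,3,5,6}.
Refine {1,2,3,5,6} on symbol b: members go to different blocks, giving {1,3,5,6} and {2}.
Split {1,3,5,6} by δ(·,b) → {3,5,6} and {1}.
On input a, block {3,5,6} splits into {3,5} and {6}.
Refine {3,5} on symbol a: members go to different blocks, giving {3} and {5}.
No further refinement is possible. Final partition (6 blocks): {4} | {3} | {2} | {1} | {6} | {5}.

6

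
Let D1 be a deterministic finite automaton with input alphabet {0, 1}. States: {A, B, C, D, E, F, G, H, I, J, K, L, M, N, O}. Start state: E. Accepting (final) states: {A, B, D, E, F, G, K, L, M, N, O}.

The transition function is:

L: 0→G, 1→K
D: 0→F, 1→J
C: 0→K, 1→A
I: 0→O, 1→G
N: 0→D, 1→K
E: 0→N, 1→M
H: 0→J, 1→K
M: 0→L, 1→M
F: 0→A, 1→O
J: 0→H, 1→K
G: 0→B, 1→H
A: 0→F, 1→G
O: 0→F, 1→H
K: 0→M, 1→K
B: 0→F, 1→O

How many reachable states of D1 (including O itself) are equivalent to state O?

3

States {C,I} cannot be reached from the start state, so discard them.
P0 = {A,B,D,E,F,G,K,L,M,N,O} | {H,J}.
Refine {A,B,D,E,F,G,K,L,M,N,O} on symbol 1: members go to different blocks, giving {A,B,E,F,K,L,M,N} and {D,G,O}.
Refine {A,B,E,F,K,L,M,N} on symbol 0: members go to different blocks, giving {A,B,E,F,K,M} and {L,N}.
Refine {A,B,E,F,K,M} on symbol 0: members go to different blocks, giving {A,B,F,K} and {E,M}.
Refine {A,B,F,K} on symbol 0: members go to different blocks, giving {A,B,F} and {K}.
Stable partition: {A,B,F} | {H,J} | {D,G,O} | {L,N} | {E,M} | {K} — 6 equivalence classes.
State O belongs to the block {D,G,O}, which has 3 states.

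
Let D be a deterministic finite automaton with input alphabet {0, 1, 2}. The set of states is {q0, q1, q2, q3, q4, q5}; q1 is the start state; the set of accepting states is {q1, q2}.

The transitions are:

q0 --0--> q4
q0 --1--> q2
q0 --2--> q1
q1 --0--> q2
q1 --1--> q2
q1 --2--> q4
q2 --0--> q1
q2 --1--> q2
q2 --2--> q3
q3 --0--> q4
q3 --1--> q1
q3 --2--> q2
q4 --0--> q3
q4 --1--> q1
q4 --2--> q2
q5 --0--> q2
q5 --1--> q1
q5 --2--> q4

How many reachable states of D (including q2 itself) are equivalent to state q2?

2

States {q0,q5} cannot be reached from the start state, so discard them.
Start with accepting vs non-accepting: {q1,q2} | {q3,q4}.
Stable partition: {q1,q2} | {q3,q4} — 2 equivalence classes.
The equivalence class containing q2 is {q1,q2}, of size 2.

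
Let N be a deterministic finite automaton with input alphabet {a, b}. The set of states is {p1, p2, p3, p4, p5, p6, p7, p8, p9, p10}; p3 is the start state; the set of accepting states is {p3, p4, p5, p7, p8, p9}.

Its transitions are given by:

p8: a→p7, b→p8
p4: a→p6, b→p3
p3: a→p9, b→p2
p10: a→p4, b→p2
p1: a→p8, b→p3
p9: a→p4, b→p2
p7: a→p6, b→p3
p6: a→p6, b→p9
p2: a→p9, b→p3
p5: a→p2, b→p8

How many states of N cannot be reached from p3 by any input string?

5

Starting at p3 and following transitions, the reachable set is {p2, p3, p4, p6, p9}. That leaves p1, p5, p7, p8, p10 unreachable — 5 in total.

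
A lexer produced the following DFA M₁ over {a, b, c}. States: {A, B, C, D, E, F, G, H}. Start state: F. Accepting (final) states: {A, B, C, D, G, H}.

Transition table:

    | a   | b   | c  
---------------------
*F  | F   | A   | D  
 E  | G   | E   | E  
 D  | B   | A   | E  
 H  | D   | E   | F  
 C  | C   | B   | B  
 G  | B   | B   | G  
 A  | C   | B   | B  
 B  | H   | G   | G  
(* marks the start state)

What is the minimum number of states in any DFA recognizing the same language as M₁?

All states are reachable from the start state.
P0 = {A,B,C,D,G,H} | {E,F}.
Refine {A,B,C,D,G,H} on symbol b: members go to different blocks, giving {A,B,C,D,G} and {H}.
Split {A,B,C,D,G} by δ(·,a) → {A,C,D,G} and {B}.
Split {A,C,D,G} by δ(·,a) → {A,C} and {D,G}.
Refine {E,F} on symbol a: members go to different blocks, giving {E} and {F}.
On input b, block {D,G} splits into {D} and {G}.
The partition is now stable with 7 blocks: {A,C} | {E} | {H} | {B} | {D} | {F} | {G}.

7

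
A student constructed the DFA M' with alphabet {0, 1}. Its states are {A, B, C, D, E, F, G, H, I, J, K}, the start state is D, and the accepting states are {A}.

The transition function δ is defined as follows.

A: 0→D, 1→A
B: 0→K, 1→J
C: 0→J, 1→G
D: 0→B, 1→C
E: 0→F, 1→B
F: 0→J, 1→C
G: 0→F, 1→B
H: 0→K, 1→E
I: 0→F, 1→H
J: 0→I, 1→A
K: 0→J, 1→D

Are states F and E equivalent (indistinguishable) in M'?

Initial partition by acceptance: {A} | {B,C,D,E,F,G,H,I,J,K}.
On input 1, block {B,C,D,E,F,G,H,I,J,K} splits into {B,C,D,E,F,G,H,I,K} and {J}.
Split {B,C,D,E,F,G,H,I,K} by δ(·,0) → {B,D,E,G,H,I} and {C,F,K}.
Refine {B,D,E,G,H,I} on symbol 0: members go to different blocks, giving {B,E,G,H,I} and {D}.
Refine {B,E,G,H,I} on symbol 1: members go to different blocks, giving {E,G,H,I} and {B}.
Split {E,G,H,I} by δ(·,1) → {E,G} and {H,I}.
Refine {C,F,K} on symbol 1: members go to different blocks, giving {C} and {F} and {K}.
Split {H,I} by δ(·,0) → {H} and {I}.
Stable partition: {A} | {E,G} | {J} | {C} | {D} | {B} | {H} | {F} | {K} | {I} — 10 equivalence classes.
F and E end up in different blocks, so they are distinguishable. For instance, the string '01' is accepted from only F.

No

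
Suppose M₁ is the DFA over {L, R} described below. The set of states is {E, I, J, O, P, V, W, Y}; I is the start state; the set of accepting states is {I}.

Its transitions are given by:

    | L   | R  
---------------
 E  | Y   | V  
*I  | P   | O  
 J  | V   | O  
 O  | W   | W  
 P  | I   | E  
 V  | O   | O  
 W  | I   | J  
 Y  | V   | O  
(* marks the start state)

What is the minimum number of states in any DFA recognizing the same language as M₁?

7

Every state is reachable, so we keep all 8.
Initial partition by acceptance: {I} | {E,J,O,P,V,W,Y}.
On input L, block {E,J,O,P,V,W,Y} splits into {E,J,O,V,Y} and {P,W}.
Split {E,J,O,V,Y} by δ(·,L) → {E,J,V,Y} and {O}.
Split {E,J,V,Y} by δ(·,L) → {E,J,Y} and {V}.
Split {E,J,Y} by δ(·,L) → {J,Y} and {E}.
On input R, block {P,W} splits into {W} and {P}.
The partition is now stable with 7 blocks: {I} | {J,Y} | {W} | {O} | {V} | {E} | {P}.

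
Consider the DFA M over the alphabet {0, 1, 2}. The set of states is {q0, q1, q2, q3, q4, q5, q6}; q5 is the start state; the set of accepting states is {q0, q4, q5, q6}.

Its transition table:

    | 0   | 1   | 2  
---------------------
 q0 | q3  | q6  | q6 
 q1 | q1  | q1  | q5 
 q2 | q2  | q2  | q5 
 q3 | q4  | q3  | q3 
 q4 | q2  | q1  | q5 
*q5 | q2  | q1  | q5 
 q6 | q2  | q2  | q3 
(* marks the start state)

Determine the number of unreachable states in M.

4

Starting at q5 and following transitions, the reachable set is {q1, q2, q5}. That leaves q0, q3, q4, q6 unreachable — 4 in total.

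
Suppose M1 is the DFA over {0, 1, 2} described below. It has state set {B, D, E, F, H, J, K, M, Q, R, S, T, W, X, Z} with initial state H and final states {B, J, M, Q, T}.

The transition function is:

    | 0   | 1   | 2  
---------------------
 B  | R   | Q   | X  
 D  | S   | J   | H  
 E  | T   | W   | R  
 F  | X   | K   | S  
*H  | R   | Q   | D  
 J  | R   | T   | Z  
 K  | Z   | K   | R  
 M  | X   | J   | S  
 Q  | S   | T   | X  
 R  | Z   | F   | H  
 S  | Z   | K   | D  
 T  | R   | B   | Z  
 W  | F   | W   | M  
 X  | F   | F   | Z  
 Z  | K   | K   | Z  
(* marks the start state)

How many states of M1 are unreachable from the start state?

No path from H leads to E, M, W; the other 12 states are all reachable.

3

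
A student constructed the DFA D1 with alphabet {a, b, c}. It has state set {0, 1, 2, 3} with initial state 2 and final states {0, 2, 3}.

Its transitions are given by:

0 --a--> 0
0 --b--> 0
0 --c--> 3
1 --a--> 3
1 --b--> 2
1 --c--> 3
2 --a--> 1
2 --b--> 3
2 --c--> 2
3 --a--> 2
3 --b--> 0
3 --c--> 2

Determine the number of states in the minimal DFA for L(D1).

4

Every state is reachable, so we keep all 4.
P0 = {0,2,3} | {1}.
On input a, block {0,2,3} splits into {0,3} and {2}.
Split {0,3} by δ(·,a) → {0} and {3}.
No further refinement is possible. Final partition (4 blocks): {0} | {1} | {2} | {3}.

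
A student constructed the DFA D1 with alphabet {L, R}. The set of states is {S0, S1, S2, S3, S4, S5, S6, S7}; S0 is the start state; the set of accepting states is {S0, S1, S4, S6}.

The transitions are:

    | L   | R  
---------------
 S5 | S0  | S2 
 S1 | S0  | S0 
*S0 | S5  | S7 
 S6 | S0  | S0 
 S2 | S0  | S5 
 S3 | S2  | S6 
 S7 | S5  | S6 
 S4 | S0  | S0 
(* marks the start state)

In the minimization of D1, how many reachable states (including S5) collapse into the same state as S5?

2

Reachable states from the start: {S0,S2,S5,S6,S7}. Unreachable: {S1,S3,S4} — drop them.
Initial partition by acceptance: {S0,S6} | {S2,S5,S7}.
On input L, block {S0,S6} splits into {S0} and {S6}.
Split {S2,S5,S7} by δ(·,L) → {S2,S5} and {S7}.
The partition is now stable with 4 blocks: {S0} | {S2,S5} | {S6} | {S7}.
State S5 belongs to the block {S2,S5}, which has 2 states.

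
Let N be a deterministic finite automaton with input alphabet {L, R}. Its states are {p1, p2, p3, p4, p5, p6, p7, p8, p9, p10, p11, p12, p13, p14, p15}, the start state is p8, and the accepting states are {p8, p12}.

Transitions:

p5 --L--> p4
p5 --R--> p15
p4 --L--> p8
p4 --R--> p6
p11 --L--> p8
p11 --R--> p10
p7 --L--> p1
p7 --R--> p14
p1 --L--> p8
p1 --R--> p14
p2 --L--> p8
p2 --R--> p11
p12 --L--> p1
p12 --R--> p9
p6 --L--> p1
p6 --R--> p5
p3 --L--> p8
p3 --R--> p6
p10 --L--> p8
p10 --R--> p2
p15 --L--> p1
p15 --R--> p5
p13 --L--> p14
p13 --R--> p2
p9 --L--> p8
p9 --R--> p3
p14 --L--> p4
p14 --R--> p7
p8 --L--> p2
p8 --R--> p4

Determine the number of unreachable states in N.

BFS from p8 reaches {p1, p2, p4, p5, p6, p7, p8, p10, p11, p14, p15}; the 4 state(s) p3, p9, p12, p13 are never visited.

4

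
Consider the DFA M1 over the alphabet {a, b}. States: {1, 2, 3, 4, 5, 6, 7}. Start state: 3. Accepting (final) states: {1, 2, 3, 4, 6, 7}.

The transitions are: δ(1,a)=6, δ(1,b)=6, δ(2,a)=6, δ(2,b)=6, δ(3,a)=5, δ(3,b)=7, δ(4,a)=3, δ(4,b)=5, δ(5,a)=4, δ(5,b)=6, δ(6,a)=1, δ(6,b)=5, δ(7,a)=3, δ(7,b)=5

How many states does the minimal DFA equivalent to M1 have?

5

States {2} cannot be reached from the start state, so discard them.
Initial partition by acceptance: {1,3,4,6,7} | {5}.
Refine {1,3,4,6,7} on symbol a: members go to different blocks, giving {1,4,6,7} and {3}.
On input a, block {1,4,6,7} splits into {1,6} and {4,7}.
On input b, block {1,6} splits into {1} and {6}.
The partition is now stable with 5 blocks: {1} | {5} | {3} | {4,7} | {6}.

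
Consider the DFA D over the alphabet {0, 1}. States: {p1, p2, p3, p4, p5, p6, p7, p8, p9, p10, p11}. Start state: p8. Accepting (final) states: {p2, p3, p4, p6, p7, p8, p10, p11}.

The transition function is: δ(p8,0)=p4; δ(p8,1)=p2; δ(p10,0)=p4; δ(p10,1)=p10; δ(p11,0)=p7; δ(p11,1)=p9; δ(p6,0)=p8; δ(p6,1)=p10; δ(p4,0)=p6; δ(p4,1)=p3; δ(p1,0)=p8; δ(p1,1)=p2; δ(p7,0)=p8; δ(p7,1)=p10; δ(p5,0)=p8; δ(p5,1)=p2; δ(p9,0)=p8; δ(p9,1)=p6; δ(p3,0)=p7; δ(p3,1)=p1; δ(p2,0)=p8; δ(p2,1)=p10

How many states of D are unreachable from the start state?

No path from p8 leads to p5, p9, p11; the other 8 states are all reachable.

3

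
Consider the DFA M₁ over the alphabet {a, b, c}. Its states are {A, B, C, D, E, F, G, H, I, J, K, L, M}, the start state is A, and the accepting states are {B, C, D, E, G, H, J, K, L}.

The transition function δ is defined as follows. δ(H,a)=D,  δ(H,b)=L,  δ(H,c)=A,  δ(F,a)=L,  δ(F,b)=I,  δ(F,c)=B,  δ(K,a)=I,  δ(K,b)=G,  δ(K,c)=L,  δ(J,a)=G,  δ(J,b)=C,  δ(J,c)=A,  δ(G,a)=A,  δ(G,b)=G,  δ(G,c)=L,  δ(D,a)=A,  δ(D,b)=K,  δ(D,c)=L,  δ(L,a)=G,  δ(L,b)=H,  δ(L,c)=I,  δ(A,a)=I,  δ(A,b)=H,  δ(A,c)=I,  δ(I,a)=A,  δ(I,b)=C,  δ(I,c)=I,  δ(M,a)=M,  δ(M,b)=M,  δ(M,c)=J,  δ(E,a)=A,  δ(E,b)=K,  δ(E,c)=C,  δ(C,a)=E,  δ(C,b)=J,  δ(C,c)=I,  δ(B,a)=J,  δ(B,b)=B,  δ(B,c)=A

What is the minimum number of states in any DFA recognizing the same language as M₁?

3

States {B,F,M} cannot be reached from the start state, so discard them.
P0 = {C,D,E,G,H,J,K,L} | {A,I}.
Split {C,D,E,G,H,J,K,L} by δ(·,a) → {C,H,J,L} and {D,E,G,K}.
Stable partition: {C,H,J,L} | {A,I} | {D,E,G,K} — 3 equivalence classes.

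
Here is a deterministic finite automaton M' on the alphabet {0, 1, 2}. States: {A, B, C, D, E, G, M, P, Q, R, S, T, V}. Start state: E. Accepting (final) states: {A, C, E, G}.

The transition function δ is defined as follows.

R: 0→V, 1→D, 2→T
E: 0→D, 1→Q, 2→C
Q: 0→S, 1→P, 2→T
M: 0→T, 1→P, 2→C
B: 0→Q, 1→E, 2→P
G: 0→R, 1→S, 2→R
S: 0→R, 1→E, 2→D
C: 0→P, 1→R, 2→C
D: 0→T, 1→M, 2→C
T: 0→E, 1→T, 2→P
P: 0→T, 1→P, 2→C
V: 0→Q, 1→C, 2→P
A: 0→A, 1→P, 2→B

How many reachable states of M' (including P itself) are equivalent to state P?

Reachable states from the start: {C,D,E,M,P,Q,R,S,T,V}. Unreachable: {A,B,G} — drop them.
Initial partition by acceptance: {C,E} | {D,M,P,Q,R,S,T,V}.
Refine {D,M,P,Q,R,S,T,V} on symbol 0: members go to different blocks, giving {D,M,P,Q,R,S,V} and {T}.
Refine {D,M,P,Q,R,S,V} on symbol 0: members go to different blocks, giving {Q,R,S,V} and {D,M,P}.
Refine {Q,R,S,V} on symbol 1: members go to different blocks, giving {Q,R} and {S,V}.
The partition is now stable with 5 blocks: {C,E} | {Q,R} | {T} | {D,M,P} | {S,V}.
State P belongs to the block {D,M,P}, which has 3 states.

3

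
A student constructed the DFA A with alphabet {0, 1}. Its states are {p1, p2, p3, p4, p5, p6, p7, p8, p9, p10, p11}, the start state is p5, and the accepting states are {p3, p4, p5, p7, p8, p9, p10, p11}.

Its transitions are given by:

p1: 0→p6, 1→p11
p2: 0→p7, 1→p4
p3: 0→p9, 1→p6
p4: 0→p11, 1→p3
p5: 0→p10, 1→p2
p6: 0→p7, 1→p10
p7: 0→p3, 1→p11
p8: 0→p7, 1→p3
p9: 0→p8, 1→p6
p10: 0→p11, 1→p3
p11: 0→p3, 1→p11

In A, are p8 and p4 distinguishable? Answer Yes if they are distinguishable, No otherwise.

No

First remove the unreachable states {p1}; 10 states remain.
Initial partition by acceptance: {p3,p4,p5,p7,p8,p9,p10,p11} | {p2,p6}.
On input 1, block {p3,p4,p5,p7,p8,p9,p10,p11} splits into {p4,p7,p8,p10,p11} and {p3,p5,p9}.
Split {p4,p7,p8,p10,p11} by δ(·,0) → {p4,p8,p10} and {p7,p11}.
On input 0, block {p3,p5,p9} splits into {p5,p9} and {p3}.
Stable partition: {p4,p8,p10} | {p2,p6} | {p5,p9} | {p7,p11} | {p3} — 5 equivalence classes.
p8 and p4 lie in the same block of the stable partition, so they are equivalent — no string distinguishes them.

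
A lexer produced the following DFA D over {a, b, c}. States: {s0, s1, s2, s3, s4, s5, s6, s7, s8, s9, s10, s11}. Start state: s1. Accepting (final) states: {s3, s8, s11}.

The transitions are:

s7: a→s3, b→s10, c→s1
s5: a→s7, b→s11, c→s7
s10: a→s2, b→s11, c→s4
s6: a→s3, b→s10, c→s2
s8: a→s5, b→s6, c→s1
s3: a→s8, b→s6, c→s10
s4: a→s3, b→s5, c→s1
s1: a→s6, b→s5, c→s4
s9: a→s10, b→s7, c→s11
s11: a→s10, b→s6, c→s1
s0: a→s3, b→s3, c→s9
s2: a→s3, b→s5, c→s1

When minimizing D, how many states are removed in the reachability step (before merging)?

2

BFS from s1 reaches {s1, s2, s3, s4, s5, s6, s7, s8, s10, s11}; the 2 state(s) s0, s9 are never visited.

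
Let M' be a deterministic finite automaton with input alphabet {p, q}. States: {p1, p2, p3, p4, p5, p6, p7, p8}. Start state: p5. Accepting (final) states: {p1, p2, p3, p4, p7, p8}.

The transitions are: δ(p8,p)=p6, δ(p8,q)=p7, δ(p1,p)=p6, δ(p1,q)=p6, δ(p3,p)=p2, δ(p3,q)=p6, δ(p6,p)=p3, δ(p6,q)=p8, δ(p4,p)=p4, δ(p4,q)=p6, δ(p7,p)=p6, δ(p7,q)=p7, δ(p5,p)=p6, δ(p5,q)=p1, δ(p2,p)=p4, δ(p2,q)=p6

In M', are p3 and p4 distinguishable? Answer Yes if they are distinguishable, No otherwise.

Initial partition by acceptance: {p1,p2,p3,p4,p7,p8} | {p5,p6}.
Split {p1,p2,p3,p4,p7,p8} by δ(·,p) → {p1,p7,p8} and {p2,p3,p4}.
Refine {p1,p7,p8} on symbol q: members go to different blocks, giving {p7,p8} and {p1}.
Refine {p5,p6} on symbol p: members go to different blocks, giving {p5} and {p6}.
No further refinement is possible. Final partition (5 blocks): {p7,p8} | {p5} | {p2,p3,p4} | {p1} | {p6}.
p3 and p4 lie in the same block of the stable partition, so they are equivalent — no string distinguishes them.

No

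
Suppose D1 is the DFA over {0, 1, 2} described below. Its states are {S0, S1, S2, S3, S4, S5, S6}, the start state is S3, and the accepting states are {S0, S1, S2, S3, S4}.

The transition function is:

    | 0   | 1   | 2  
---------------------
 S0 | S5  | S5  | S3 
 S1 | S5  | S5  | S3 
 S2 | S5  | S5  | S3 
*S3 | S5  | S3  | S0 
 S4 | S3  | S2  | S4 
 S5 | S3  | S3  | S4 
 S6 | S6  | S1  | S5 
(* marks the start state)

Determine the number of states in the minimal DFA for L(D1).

4

First remove the unreachable states {S1,S6}; 5 states remain.
Start with accepting vs non-accepting: {S0,S2,S3,S4} | {S5}.
Split {S0,S2,S3,S4} by δ(·,0) → {S0,S2,S3} and {S4}.
On input 1, block {S0,S2,S3} splits into {S0,S2} and {S3}.
Stable partition: {S0,S2} | {S5} | {S4} | {S3} — 4 equivalence classes.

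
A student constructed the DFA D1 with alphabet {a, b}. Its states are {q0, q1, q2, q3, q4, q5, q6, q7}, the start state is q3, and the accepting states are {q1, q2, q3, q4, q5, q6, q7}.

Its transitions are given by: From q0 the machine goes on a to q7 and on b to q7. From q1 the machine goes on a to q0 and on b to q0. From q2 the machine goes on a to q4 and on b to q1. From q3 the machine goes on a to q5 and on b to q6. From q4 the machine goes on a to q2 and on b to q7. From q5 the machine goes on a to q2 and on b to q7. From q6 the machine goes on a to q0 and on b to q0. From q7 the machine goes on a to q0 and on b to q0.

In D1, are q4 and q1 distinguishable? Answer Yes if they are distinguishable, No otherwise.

All states are reachable from the start state.
P0 = {q1,q2,q3,q4,q5,q6,q7} | {q0}.
On input a, block {q1,q2,q3,q4,q5,q6,q7} splits into {q2,q3,q4,q5} and {q1,q6,q7}.
Stable partition: {q2,q3,q4,q5} | {q0} | {q1,q6,q7} — 3 equivalence classes.
q4 and q1 end up in different blocks, so they are distinguishable. For instance, the string 'a' is accepted from only q4.

Yes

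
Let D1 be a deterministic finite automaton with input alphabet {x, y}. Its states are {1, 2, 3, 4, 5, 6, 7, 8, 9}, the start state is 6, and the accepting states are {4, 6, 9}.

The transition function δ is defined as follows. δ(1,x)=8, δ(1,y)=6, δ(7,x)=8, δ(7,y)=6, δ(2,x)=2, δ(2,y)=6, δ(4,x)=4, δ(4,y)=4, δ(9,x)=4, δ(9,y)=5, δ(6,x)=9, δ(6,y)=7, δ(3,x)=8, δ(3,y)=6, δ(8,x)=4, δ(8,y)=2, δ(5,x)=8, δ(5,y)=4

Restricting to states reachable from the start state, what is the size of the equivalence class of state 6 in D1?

1

First remove the unreachable states {1,3}; 7 states remain.
P0 = {4,6,9} | {2,5,7,8}.
Split {4,6,9} by δ(·,y) → {6,9} and {4}.
Refine {6,9} on symbol x: members go to different blocks, giving {6} and {9}.
Split {2,5,7,8} by δ(·,x) → {2,5,7} and {8}.
Split {2,5,7} by δ(·,x) → {5,7} and {2}.
Split {5,7} by δ(·,y) → {5} and {7}.
The partition is now stable with 7 blocks: {6} | {5} | {4} | {9} | {8} | {2} | {7}.
The equivalence class containing 6 is {6}, of size 1.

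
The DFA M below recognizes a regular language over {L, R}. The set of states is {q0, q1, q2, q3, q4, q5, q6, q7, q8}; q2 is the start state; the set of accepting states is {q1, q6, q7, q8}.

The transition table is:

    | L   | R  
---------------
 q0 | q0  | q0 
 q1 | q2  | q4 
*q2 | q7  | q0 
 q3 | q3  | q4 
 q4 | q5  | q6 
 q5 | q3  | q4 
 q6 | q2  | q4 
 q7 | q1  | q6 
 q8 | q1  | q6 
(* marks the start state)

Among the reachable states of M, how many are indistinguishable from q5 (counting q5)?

2

Reachable states from the start: {q0,q1,q2,q3,q4,q5,q6,q7}. Unreachable: {q8} — drop them.
P0 = {q1,q6,q7} | {q0,q2,q3,q4,q5}.
Split {q1,q6,q7} by δ(·,L) → {q1,q6} and {q7}.
Refine {q0,q2,q3,q4,q5} on symbol L: members go to different blocks, giving {q0,q3,q4,q5} and {q2}.
On input R, block {q0,q3,q4,q5} splits into {q0,q3,q5} and {q4}.
On input R, block {q0,q3,q5} splits into {q3,q5} and {q0}.
Stable partition: {q1,q6} | {q3,q5} | {q7} | {q2} | {q4} | {q0} — 6 equivalence classes.
State q5 belongs to the block {q3,q5}, which has 2 states.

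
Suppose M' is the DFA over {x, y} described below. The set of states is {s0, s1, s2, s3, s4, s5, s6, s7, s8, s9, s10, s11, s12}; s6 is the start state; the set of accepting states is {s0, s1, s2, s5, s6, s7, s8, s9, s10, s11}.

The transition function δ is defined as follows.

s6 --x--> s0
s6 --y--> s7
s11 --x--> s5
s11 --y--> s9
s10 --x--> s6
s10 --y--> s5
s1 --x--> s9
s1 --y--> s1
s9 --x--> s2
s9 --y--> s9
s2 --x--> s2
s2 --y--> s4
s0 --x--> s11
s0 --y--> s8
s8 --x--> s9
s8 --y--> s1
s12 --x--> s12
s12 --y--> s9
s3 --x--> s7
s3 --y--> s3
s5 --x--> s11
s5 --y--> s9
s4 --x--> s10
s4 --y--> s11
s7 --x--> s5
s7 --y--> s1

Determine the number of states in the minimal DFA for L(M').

First remove the unreachable states {s3,s12}; 11 states remain.
Initial partition by acceptance: {s0,s1,s2,s5,s6,s7,s8,s9,s10,s11} | {s4}.
Refine {s0,s1,s2,s5,s6,s7,s8,s9,s10,s11} on symbol y: members go to different blocks, giving {s0,s1,s5,s6,s7,s8,s9,s10,s11} and {s2}.
Split {s0,s1,s5,s6,s7,s8,s9,s10,s11} by δ(·,x) → {s0,s1,s5,s6,s7,s8,s10,s11} and {s9}.
Refine {s0,s1,s5,s6,s7,s8,s10,s11} on symbol x: members go to different blocks, giving {s0,s5,s6,s7,s10,s11} and {s1,s8}.
Split {s0,s5,s6,s7,s10,s11} by δ(·,y) → {s0,s7} and {s5,s11} and {s6,s10}.
Refine {s6,s10} on symbol x: members go to different blocks, giving {s6} and {s10}.
Stable partition: {s0,s7} | {s4} | {s2} | {s9} | {s1,s8} | {s5,s11} | {s6} | {s10} — 8 equivalence classes.

8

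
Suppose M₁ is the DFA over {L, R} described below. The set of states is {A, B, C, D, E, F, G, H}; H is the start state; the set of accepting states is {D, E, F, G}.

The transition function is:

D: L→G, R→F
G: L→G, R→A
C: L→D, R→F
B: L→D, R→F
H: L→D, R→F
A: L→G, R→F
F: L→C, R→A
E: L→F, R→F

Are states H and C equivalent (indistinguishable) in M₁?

Yes

States {B,E} cannot be reached from the start state, so discard them.
Initial partition by acceptance: {D,F,G} | {A,C,H}.
Refine {D,F,G} on symbol L: members go to different blocks, giving {D,G} and {F}.
On input R, block {D,G} splits into {D} and {G}.
Split {A,C,H} by δ(·,L) → {C,H} and {A}.
Stable partition: {D} | {C,H} | {F} | {G} | {A} — 5 equivalence classes.
H and C lie in the same block of the stable partition, so they are equivalent — no string distinguishes them.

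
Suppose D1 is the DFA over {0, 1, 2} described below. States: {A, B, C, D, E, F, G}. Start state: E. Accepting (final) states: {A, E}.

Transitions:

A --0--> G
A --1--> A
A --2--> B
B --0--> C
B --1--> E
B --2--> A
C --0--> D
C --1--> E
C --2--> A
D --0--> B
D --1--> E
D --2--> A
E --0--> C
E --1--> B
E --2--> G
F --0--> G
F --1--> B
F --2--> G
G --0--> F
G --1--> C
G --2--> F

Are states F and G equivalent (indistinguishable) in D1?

P0 = {A,E} | {B,C,D,F,G}.
Refine {A,E} on symbol 1: members go to different blocks, giving {A} and {E}.
Refine {B,C,D,F,G} on symbol 1: members go to different blocks, giving {B,C,D} and {F,G}.
Stable partition: {A} | {B,C,D} | {E} | {F,G} — 4 equivalence classes.
F and G lie in the same block of the stable partition, so they are equivalent — no string distinguishes them.

Yes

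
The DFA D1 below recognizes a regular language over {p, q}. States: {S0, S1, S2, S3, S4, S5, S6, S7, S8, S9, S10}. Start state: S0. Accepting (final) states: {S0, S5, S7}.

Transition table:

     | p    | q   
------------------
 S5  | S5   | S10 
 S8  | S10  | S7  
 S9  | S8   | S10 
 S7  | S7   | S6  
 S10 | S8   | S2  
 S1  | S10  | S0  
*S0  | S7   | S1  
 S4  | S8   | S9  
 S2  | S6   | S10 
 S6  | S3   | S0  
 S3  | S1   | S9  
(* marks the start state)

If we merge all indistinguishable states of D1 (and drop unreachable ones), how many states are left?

States {S4,S5} cannot be reached from the start state, so discard them.
P0 = {S0,S7} | {S1,S2,S3,S6,S8,S9,S10}.
Refine {S1,S2,S3,S6,S8,S9,S10} on symbol q: members go to different blocks, giving {S2,S3,S9,S10} and {S1,S6,S8}.
Stable partition: {S0,S7} | {S2,S3,S9,S10} | {S1,S6,S8} — 3 equivalence classes.

3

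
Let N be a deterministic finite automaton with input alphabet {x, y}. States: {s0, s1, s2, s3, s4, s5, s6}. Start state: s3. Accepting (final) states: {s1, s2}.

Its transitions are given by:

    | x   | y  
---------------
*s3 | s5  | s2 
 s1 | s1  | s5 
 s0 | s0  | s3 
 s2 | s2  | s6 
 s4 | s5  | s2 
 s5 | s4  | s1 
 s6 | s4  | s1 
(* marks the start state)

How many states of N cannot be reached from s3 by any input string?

BFS from s3 reaches {s1, s2, s3, s4, s5, s6}; the 1 state(s) s0 are never visited.

1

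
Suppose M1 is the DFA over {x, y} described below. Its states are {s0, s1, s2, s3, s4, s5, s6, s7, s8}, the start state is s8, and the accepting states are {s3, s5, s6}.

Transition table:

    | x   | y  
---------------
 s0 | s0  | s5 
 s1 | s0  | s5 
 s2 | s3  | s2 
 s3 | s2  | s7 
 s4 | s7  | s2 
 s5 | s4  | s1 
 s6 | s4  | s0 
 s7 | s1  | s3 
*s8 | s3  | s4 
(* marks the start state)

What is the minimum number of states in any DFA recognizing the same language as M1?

First remove the unreachable states {s6}; 8 states remain.
Start with accepting vs non-accepting: {s3,s5} | {s0,s1,s2,s4,s7,s8}.
On input x, block {s0,s1,s2,s4,s7,s8} splits into {s0,s1,s4,s7} and {s2,s8}.
On input x, block {s3,s5} splits into {s3} and {s5}.
Split {s0,s1,s4,s7} by δ(·,y) → {s0,s1} and {s4} and {s7}.
Split {s2,s8} by δ(·,y) → {s2} and {s8}.
No further refinement is possible. Final partition (7 blocks): {s3} | {s0,s1} | {s2} | {s5} | {s4} | {s7} | {s8}.

7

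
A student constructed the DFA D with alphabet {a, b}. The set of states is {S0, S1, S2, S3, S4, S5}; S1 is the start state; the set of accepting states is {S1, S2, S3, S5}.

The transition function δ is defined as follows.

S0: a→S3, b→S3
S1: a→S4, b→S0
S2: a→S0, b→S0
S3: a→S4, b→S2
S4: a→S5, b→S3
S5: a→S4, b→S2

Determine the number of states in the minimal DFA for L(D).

Start with accepting vs non-accepting: {S1,S2,S3,S5} | {S0,S4}.
On input b, block {S1,S2,S3,S5} splits into {S1,S2} and {S3,S5}.
No further refinement is possible. Final partition (3 blocks): {S1,S2} | {S0,S4} | {S3,S5}.

3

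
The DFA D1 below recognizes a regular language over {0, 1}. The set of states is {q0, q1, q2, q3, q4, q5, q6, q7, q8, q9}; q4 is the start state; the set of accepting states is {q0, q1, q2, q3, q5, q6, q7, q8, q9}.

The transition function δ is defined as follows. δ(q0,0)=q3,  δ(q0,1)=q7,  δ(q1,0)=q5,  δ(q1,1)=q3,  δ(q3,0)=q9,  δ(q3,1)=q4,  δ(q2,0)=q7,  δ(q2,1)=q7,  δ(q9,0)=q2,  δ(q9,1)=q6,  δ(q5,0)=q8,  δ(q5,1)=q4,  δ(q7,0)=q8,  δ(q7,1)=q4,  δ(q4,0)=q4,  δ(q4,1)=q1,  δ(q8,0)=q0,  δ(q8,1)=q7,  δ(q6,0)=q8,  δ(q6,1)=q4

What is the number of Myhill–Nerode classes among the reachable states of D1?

4

P0 = {q0,q1,q2,q3,q5,q6,q7,q8,q9} | {q4}.
Split {q0,q1,q2,q3,q5,q6,q7,q8,q9} by δ(·,1) → {q0,q1,q2,q8,q9} and {q3,q5,q6,q7}.
Refine {q0,q1,q2,q8,q9} on symbol 0: members go to different blocks, giving {q0,q1,q2} and {q8,q9}.
The partition is now stable with 4 blocks: {q0,q1,q2} | {q4} | {q3,q5,q6,q7} | {q8,q9}.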